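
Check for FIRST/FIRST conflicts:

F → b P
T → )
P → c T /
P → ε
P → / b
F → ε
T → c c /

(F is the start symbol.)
Productions for F:
  F → b P: FIRST = { 'b' }
  F → ε: FIRST = { ε }
Productions for T:
  T → ): FIRST = { ')' }
  T → c c /: FIRST = { 'c' }
Productions for P:
  P → c T /: FIRST = { 'c' }
  P → ε: FIRST = { ε }
  P → / b: FIRST = { '/' }

All alternatives of each non-terminal have pairwise disjoint FIRST sets.

Answer: No FIRST/FIRST conflicts.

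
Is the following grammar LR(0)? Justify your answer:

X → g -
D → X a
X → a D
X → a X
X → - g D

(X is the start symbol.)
A grammar is LR(0) if no state in the canonical LR(0) collection has:
  - both a shift item (dot before a terminal) and a complete item (shift-reduce conflict), or
  - two or more complete items (reduce-reduce conflict; the accept item [X' → X .] counts as a complete item here).

Augment with X' → X and build the canonical LR(0) collection (I0 = CLOSURE({[X' → . X]}), then GOTO on every symbol after a dot until no new states appear). It has 12 states:
  I0: { [X → . - g D], [X → . a D], [X → . a X], [X → . g -], [X' → . X] }  — shift
  I1: { [X → - . g D] }  — shift
  I2: { [X' → X .] }  — accept
  I3: { [D → . X a], [X → . - g D], [X → . a D], [X → . a X], [X → . g -], [X → a . D], [X → a . X] }  — shift
  I4: { [X → g . -] }  — shift
  I5: { [X → g - .] }  — reduce
  I6: { [X → a D .] }  — reduce
  I7: { [D → X . a], [X → a X .] }  — shift, reduce
  I8: { [D → X a .] }  — reduce
  I9: { [D → . X a], [X → - g . D], [X → . - g D], [X → . a D], [X → . a X], [X → . g -] }  — shift
  I10: { [X → - g D .] }  — reduce
  I11: { [D → X . a] }  — shift

Conflict in state I7:
  Shift-reduce conflict between [X → a X .] and [D → X . a]
So the grammar is NOT LR(0).

Answer: No. Shift-reduce conflict between [X → a X .] and [D → X . a]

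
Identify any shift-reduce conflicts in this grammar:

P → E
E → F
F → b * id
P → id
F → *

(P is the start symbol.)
Augment with P' → P and build the canonical LR(0) collection (I0 = CLOSURE({[P' → . P]}), then GOTO on every symbol after a dot until no new states appear). It has 9 states:
  I0: { [E → . F], [F → . *], [F → . b * id], [P → . E], [P → . id], [P' → . P] }  — shift
  I1: { [F → * .] }  — reduce
  I2: { [P → E .] }  — reduce
  I3: { [E → F .] }  — reduce
  I4: { [P' → P .] }  — accept
  I5: { [F → b . * id] }  — shift
  I6: { [P → id .] }  — reduce
  I7: { [F → b * . id] }  — shift
  I8: { [F → b * id .] }  — reduce

No state contains both a complete item and a shift item.

Answer: No shift-reduce conflicts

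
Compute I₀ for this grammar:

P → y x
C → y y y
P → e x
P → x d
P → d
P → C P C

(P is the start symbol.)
First, augment the grammar with P' → P
I₀ = CLOSURE({ [P' → . P] }):
  [P' → . P] has the dot before P: add [P → . y x], [P → . e x], [P → . x d], [P → . d], [P → . C P C]
  [P → . C P C] has the dot before C: add [C → . y y y]
No further items can be added.

I₀ = { [C → . y y y], [P → . C P C], [P → . d], [P → . e x], [P → . x d], [P → . y x], [P' → . P] }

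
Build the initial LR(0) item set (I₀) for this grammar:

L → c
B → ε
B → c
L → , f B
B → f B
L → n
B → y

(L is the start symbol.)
{ [L → . , f B], [L → . c], [L → . n], [L' → . L] }

First, augment the grammar with L' → L
I₀ = CLOSURE({ [L' → . L] }):
  [L' → . L] has the dot before L: add [L → . c], [L → . , f B], [L → . n]
No further items can be added.

I₀ = { [L → . , f B], [L → . c], [L → . n], [L' → . L] }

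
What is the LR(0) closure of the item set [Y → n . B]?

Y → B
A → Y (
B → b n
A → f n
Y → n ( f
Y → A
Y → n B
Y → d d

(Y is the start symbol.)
{ [B → . b n], [Y → n . B] }

Start with: [Y → n . B]
  [Y → n . B] has the dot before B: add [B → . b n]
No further items can be added.

CLOSURE = { [B → . b n], [Y → n . B] }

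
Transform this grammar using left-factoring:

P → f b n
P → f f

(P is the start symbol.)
P → f P'
P' → b n
P' → f

Left-factoring transforms A → αβ₁ | αβ₂ into A → αA' and A' → β₁ | β₂
(α is the longest common prefix among the alternatives). Repeat until
no nonterminal has two alternatives with a common prefix.

Round 1: P has alternatives sharing prefix 'f'. Introduce P': P → f P'
  Add: P' → b n
  Add: P' → f

No remaining common prefixes — done.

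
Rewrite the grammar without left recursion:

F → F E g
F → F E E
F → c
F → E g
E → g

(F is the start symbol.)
F is directly left-recursive. The standard transformation for
  A → A α₁ | ... | A α_m | β₁ | ... | β_n
is
  A  → β₁ A' | ... | β_n A'
  A' → α₁ A' | ... | α_m A' | ε

F → c becomes F → c F'
F → E g becomes F → E g F'
F → F E g becomes F' → E g F'
F → F E E becomes F' → E E F'
Add F' → ε

Productions for other non-terminals are unchanged:
  E → g

Resulting grammar:
F → c F'
F → E g F'
F' → E g F'
F' → E E F'
F' → ε
E → g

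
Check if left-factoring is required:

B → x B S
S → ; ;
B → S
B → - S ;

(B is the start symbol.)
No, left-factoring is not needed

Left-factoring is needed when two productions for the same non-terminal
share a common prefix on the right-hand side.

Productions for B:
  B → x B S
  B → S
  B → - S ;

No common prefixes found.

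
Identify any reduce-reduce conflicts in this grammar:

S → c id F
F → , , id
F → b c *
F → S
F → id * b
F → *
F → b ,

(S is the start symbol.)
No reduce-reduce conflicts

Augment with S' → S and build the canonical LR(0) collection (I0 = CLOSURE({[S' → . S]}), then GOTO on every symbol after a dot until no new states appear). It has 17 states:
  I0: { [S → . c id F], [S' → . S] }  — shift
  I1: { [S' → S .] }  — accept
  I2: { [S → c . id F] }  — shift
  I3: { [F → . *], [F → . , , id], [F → . S], [F → . b ,], [F → . b c *], [F → . id * b], [S → . c id F], [S → c id . F] }  — shift
  I4: { [F → * .] }  — reduce
  I5: { [F → , . , id] }  — shift
  I6: { [S → c id F .] }  — reduce
  I7: { [F → S .] }  — reduce
  I8: { [F → b . ,], [F → b . c *] }  — shift
  I9: { [F → id . * b] }  — shift
  I10: { [F → id * . b] }  — shift
  I11: { [F → id * b .] }  — reduce
  I12: { [F → b , .] }  — reduce
  I13: { [F → b c . *] }  — shift
  I14: { [F → b c * .] }  — reduce
  I15: { [F → , , . id] }  — shift
  I16: { [F → , , id .] }  — reduce

No state contains more than one complete item.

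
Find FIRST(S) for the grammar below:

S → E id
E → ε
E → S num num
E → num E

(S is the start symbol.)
FIRST sets of the other non-terminals involved (by the same procedure, iterated to a fixed point):
  FIRST(E) = { 'id', 'num', ε }

From S → E id:
  - E is a non-terminal: add FIRST(E) \ {ε} = { 'id', 'num' }
    E is nullable, so continue to the next symbol
  - id is a terminal: add 'id' and stop

Collecting: FIRST(S) = { 'id', 'num' }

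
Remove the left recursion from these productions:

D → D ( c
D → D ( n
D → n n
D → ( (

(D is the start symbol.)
D → n n D'
D → ( ( D'
D' → ( c D'
D' → ( n D'
D' → ε

D is directly left-recursive. The standard transformation for
  A → A α₁ | ... | A α_m | β₁ | ... | β_n
is
  A  → β₁ A' | ... | β_n A'
  A' → α₁ A' | ... | α_m A' | ε

D → n n becomes D → n n D'
D → ( ( becomes D → ( ( D'
D → D ( c becomes D' → ( c D'
D → D ( n becomes D' → ( n D'
Add D' → ε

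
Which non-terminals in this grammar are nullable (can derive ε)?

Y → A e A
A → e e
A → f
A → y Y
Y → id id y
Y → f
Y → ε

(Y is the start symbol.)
ε-productions: Y → ε
So Y is immediately nullable.
No further non-terminal can be added: every production for the remaining non-terminals contains a terminal or a non-nullable non-terminal.
Nullable = { 'Y' }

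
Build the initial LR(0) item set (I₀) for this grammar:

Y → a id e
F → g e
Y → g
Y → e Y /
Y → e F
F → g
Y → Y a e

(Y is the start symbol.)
First, augment the grammar with Y' → Y
I₀ = CLOSURE({ [Y' → . Y] }):
  [Y' → . Y] has the dot before Y: add [Y → . a id e], [Y → . g], [Y → . e Y /], [Y → . e F], [Y → . Y a e]
No further items can be added.

I₀ = { [Y → . Y a e], [Y → . a id e], [Y → . e F], [Y → . e Y /], [Y → . g], [Y' → . Y] }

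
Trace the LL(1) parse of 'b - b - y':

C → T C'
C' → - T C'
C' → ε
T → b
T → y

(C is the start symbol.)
Stack is shown with the top on the left.

Stack     Input        Action
-----------------------------
C $       b - b - y $  output C → T C'
T C' $    b - b - y $  output T → b
b C' $    b - b - y $  match 'b'
C' $      - b - y $    output C' → - T C'
- T C' $  - b - y $    match '-'
T C' $    b - y $      output T → b
b C' $    b - y $      match 'b'
C' $      - y $        output C' → - T C'
- T C' $  - y $        match '-'
T C' $    y $          output T → y
y C' $    y $          match 'y'
C' $      $            output C' → ε
$         $            accept

The string is accepted.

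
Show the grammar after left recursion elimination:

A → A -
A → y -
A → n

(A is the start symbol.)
A → y - A'
A → n A'
A' → - A'
A' → ε

A is directly left-recursive. The standard transformation for
  A → A α₁ | ... | A α_m | β₁ | ... | β_n
is
  A  → β₁ A' | ... | β_n A'
  A' → α₁ A' | ... | α_m A' | ε

A → y - becomes A → y - A'
A → n becomes A → n A'
A → A - becomes A' → - A'
Add A' → ε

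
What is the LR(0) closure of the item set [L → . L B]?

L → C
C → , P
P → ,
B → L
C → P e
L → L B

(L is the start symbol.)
{ [C → . , P], [C → . P e], [L → . C], [L → . L B], [P → . ,] }

Start with: [L → . L B]
  [L → . L B] has the dot before L: add [L → . C]
  [L → . C] has the dot before C: add [C → . , P], [C → . P e]
  [C → . P e] has the dot before P: add [P → . ,]
No further items can be added.

CLOSURE = { [C → . , P], [C → . P e], [L → . C], [L → . L B], [P → . ,] }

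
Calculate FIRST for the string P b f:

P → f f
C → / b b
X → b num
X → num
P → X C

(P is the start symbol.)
{ 'b', 'f', 'num' }

FIRST sets of the non-terminals involved (from the grammar, by fixed-point iteration):
  FIRST(P) = { 'b', 'f', 'num' }

To compute FIRST(P b f), process the symbols left to right:
Symbol P is a non-terminal. Add FIRST(P) \ {ε} = { 'b', 'f', 'num' }
P is not nullable (ε ∉ FIRST(P)), so stop here.
FIRST(P b f) = { 'b', 'f', 'num' }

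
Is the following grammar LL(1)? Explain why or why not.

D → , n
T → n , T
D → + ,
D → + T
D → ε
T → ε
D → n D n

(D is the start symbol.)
Relevant sets:
  FOLLOW(D) = { $, 'n' }
  FOLLOW(T) = { $, 'n' }

For D:
  PREDICT(D → ',' n) = { ',' }
  PREDICT(D → '+' ',') = { '+' }
  PREDICT(D → '+' T) = { '+' }
  PREDICT(D → ε) = { $, 'n' }
  PREDICT(D → n D n) = { 'n' }
For T:
  PREDICT(T → n ',' T) = { 'n' }
  PREDICT(T → ε) = { $, 'n' }

Conflict found: Predict set conflict for D: { '+' }
The grammar is NOT LL(1).

Answer: No. Predict set conflict for D: { '+' }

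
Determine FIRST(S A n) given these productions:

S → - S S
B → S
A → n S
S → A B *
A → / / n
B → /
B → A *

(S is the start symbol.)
{ '-', '/', 'n' }

FIRST sets of the non-terminals involved (from the grammar, by fixed-point iteration):
  FIRST(S) = { '-', '/', 'n' }

To compute FIRST(S A n), process the symbols left to right:
Symbol S is a non-terminal. Add FIRST(S) \ {ε} = { '-', '/', 'n' }
S is not nullable (ε ∉ FIRST(S)), so stop here.
FIRST(S A n) = { '-', '/', 'n' }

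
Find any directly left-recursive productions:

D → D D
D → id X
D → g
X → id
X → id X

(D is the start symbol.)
Yes, D is left-recursive

Direct left recursion occurs when N → N α for some non-terminal N (the right-hand side begins with the left-hand side itself).

D → D D: LEFT RECURSIVE (starts with D)
D → id X: starts with id
D → g: starts with g
X → id: starts with id
X → id X: starts with id

The grammar has direct left recursion on: D.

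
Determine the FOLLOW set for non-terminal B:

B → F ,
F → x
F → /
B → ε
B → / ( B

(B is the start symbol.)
To compute FOLLOW(B), find every occurrence of B on a right-hand side N → α B β: add FIRST(β) \ {ε}, and if β is empty or nullable also add FOLLOW(N). Iterate to a fixed point.

B is the start symbol, so $ ∈ FOLLOW(B).
In B → / ( B: B is at the end; this adds FOLLOW(B) to itself — nothing new

Taking the union: FOLLOW(B) = { $ }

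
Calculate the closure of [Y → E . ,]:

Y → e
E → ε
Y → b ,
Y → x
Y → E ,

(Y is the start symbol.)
Start with: [Y → E . ,]
The dot precedes the terminal ',', so nothing is added.

CLOSURE = { [Y → E . ,] }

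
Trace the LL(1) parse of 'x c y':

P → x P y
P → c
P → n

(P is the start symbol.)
LL(1) parsing maintains a stack (initially the start symbol over $) and the input. At each step: if the stack top is a terminal, match it against the current input token; if it is a non-terminal N, replace it with the RHS of M[N, lookahead] (the unique production whose predict set contains the lookahead).

Stack is shown with the top on the left.

Stack    Input    Action
------------------------
P $      x c y $  output P → x P y
x P y $  x c y $  match 'x'
P y $    c y $    output P → c
c y $    c y $    match 'c'
y $      y $      match 'y'
$        $        accept

The string is accepted.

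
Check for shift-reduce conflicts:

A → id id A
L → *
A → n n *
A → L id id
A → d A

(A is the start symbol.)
No shift-reduce conflicts

A shift-reduce conflict occurs when an LR(0) state has both:
  - a complete (reduce) item [A → α .] (dot at the end), and
  - a shift item [B → β . c γ] (dot before a terminal).

Augment with A' → A and build the canonical LR(0) collection (I0 = CLOSURE({[A' → . A]}), then GOTO on every symbol after a dot until no new states appear). It has 14 states:
  I0: { [A → . L id id], [A → . d A], [A → . id id A], [A → . n n *], [A' → . A], [L → . *] }  — shift
  I1: { [L → * .] }  — reduce
  I2: { [A' → A .] }  — accept
  I3: { [A → L . id id] }  — shift
  I4: { [A → . L id id], [A → . d A], [A → . id id A], [A → . n n *], [A → d . A], [L → . *] }  — shift
  I5: { [A → id . id A] }  — shift
  I6: { [A → n . n *] }  — shift
  I7: { [A → n n . *] }  — shift
  I8: { [A → n n * .] }  — reduce
  I9: { [A → . L id id], [A → . d A], [A → . id id A], [A → . n n *], [A → id id . A], [L → . *] }  — shift
  I10: { [A → id id A .] }  — reduce
  I11: { [A → d A .] }  — reduce
  I12: { [A → L id . id] }  — shift
  I13: { [A → L id id .] }  — reduce

No state contains both a complete item and a shift item.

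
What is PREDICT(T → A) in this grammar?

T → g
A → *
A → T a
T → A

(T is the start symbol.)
PREDICT(T → A) = (FIRST(RHS) \ {ε}) ∪ (FOLLOW(T) if ε ∈ FIRST(RHS), i.e. RHS ⇒* ε)
FIRST(A) = { '*', 'g' }
FIRST(A) = { '*', 'g' }
ε ∉ FIRST(A), so FOLLOW(T) is not added.
PREDICT(T → A) = { '*', 'g' }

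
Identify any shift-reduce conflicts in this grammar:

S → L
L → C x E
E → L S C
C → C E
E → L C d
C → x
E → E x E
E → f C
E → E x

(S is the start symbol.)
A shift-reduce conflict occurs when an LR(0) state has both:
  - a complete (reduce) item [A → α .] (dot at the end), and
  - a shift item [B → β . c γ] (dot before a terminal).

Augment with S' → S and build the canonical LR(0) collection (I0 = CLOSURE({[S' → . S]}), then GOTO on every symbol after a dot until no new states appear). It has 17 states:
  I0: { [C → . C E], [C → . x], [L → . C x E], [S → . L], [S' → . S] }  — shift
  I1: { [C → . C E], [C → . x], [C → C . E], [E → . E x E], [E → . E x], [E → . L C d], [E → . L S C], [E → . f C], [L → . C x E], [L → C . x E] }  — shift
  I2: { [S → L .] }  — reduce
  I3: { [S' → S .] }  — accept
  I4: { [C → x .] }  — reduce
  I5: { [C → C E .], [E → E . x E], [E → E . x] }  — shift, reduce
  I6: { [C → . C E], [C → . x], [E → L . C d], [E → L . S C], [L → . C x E], [S → . L] }  — shift
  I7: { [C → . C E], [C → . x], [E → f . C] }  — shift
  I8: { [C → . C E], [C → . x], [C → x .], [E → . E x E], [E → . E x], [E → . L C d], [E → . L S C], [E → . f C], [L → . C x E], [L → C x . E] }  — shift, reduce
  I9: { [E → E . x E], [E → E . x], [L → C x E .] }  — shift, reduce
  I10: { [C → . C E], [C → . x], [E → . E x E], [E → . E x], [E → . L C d], [E → . L S C], [E → . f C], [E → E x . E], [E → E x .], [L → . C x E] }  — shift, reduce
  I11: { [E → E . x E], [E → E . x], [E → E x E .] }  — shift, reduce
  I12: { [C → . C E], [C → . x], [C → C . E], [E → . E x E], [E → . E x], [E → . L C d], [E → . L S C], [E → . f C], [E → f C .], [L → . C x E] }  — shift, reduce
  I13: { [C → . C E], [C → . x], [C → C . E], [E → . E x E], [E → . E x], [E → . L C d], [E → . L S C], [E → . f C], [E → L C . d], [L → . C x E], [L → C . x E] }  — shift
  I14: { [C → . C E], [C → . x], [E → L S . C] }  — shift
  I15: { [C → . C E], [C → . x], [C → C . E], [E → . E x E], [E → . E x], [E → . L C d], [E → . L S C], [E → . f C], [E → L S C .], [L → . C x E] }  — shift, reduce
  I16: { [E → L C d .] }  — reduce

I5 contains reduce item [C → C E .] and shift items [E → E . x], [E → E . x E] — shift-reduce conflict.
I8 contains reduce item [C → x .] and shift items [C → . x], [E → . f C] — shift-reduce conflict.
I9 contains reduce item [L → C x E .] and shift items [E → E . x], [E → E . x E] — shift-reduce conflict.
I10 contains reduce item [E → E x .] and shift items [C → . x], [E → . f C] — shift-reduce conflict.
I11 contains reduce item [E → E x E .] and shift items [E → E . x], [E → E . x E] — shift-reduce conflict.
I12 contains reduce item [E → f C .] and shift items [C → . x], [E → . f C] — shift-reduce conflict.
I15 contains reduce item [E → L S C .] and shift items [C → . x], [E → . f C] — shift-reduce conflict.

Answer: Yes — I5: [C → C E .] vs [E → E . x]; I8: [C → x .] vs [C → . x]; I9: [L → C x E .] vs [E → E . x]; I10: [E → E x .] vs [C → . x]; I11: [E → E x E .] vs [E → E . x]; I12: [E → f C .] vs [C → . x]; I15: [E → L S C .] vs [C → . x]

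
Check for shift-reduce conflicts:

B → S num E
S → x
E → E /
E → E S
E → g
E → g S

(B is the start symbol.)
Yes — I5: [B → S num E .] vs [E → E . /]; I6: [E → g .] vs [S → . x]

A shift-reduce conflict occurs when an LR(0) state has both:
  - a complete (reduce) item [A → α .] (dot at the end), and
  - a shift item [B → β . c γ] (dot before a terminal).

Augment with B' → B and build the canonical LR(0) collection (I0 = CLOSURE({[B' → . B]}), then GOTO on every symbol after a dot until no new states appear). It has 10 states:
  I0: { [B → . S num E], [B' → . B], [S → . x] }  — shift
  I1: { [B' → B .] }  — accept
  I2: { [B → S . num E] }  — shift
  I3: { [S → x .] }  — reduce
  I4: { [B → S num . E], [E → . E /], [E → . E S], [E → . g S], [E → . g] }  — shift
  I5: { [B → S num E .], [E → E . /], [E → E . S], [S → . x] }  — shift, reduce
  I6: { [E → g . S], [E → g .], [S → . x] }  — shift, reduce
  I7: { [E → g S .] }  — reduce
  I8: { [E → E / .] }  — reduce
  I9: { [E → E S .] }  — reduce

I5 contains reduce item [B → S num E .] and shift items [E → E . /], [S → . x] — shift-reduce conflict.
I6 contains reduce item [E → g .] and shift item [S → . x] — shift-reduce conflict.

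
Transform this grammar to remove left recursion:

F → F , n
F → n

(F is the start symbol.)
F is directly left-recursive. The standard transformation for
  A → A α₁ | ... | A α_m | β₁ | ... | β_n
is
  A  → β₁ A' | ... | β_n A'
  A' → α₁ A' | ... | α_m A' | ε

F → n becomes F → n F'
F → F , n becomes F' → , n F'
Add F' → ε

Resulting grammar:
F → n F'
F' → , n F'
F' → ε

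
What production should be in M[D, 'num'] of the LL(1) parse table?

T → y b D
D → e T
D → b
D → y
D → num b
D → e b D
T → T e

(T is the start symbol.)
To find M[D, 'num'], we find productions for D where 'num' is in the predict set (PREDICT(N → α) = (FIRST(α) \ {ε}) ∪ (FOLLOW(N) if α ⇒* ε)).

D → e T: PREDICT = { 'e' }
D → b: PREDICT = { 'b' }
D → y: PREDICT = { 'y' }
D → num b: PREDICT = { 'num' }
  'num' is in predict set, so this production goes in M[D, 'num']
D → e b D: PREDICT = { 'e' }

M[D, 'num'] = D → num b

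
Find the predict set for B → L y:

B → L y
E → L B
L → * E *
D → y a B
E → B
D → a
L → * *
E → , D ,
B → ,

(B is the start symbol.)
PREDICT(B → L y) = (FIRST(RHS) \ {ε}) ∪ (FOLLOW(B) if ε ∈ FIRST(RHS), i.e. RHS ⇒* ε)
FIRST(L) = { '*' }
FIRST(L y) = { '*' }
ε ∉ FIRST(L y), so FOLLOW(B) is not added.
PREDICT(B → L y) = { '*' }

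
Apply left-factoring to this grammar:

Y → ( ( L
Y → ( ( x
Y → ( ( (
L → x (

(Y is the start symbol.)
Left-factoring transforms A → αβ₁ | αβ₂ into A → αA' and A' → β₁ | β₂
(α is the longest common prefix among the alternatives). Repeat until
no nonterminal has two alternatives with a common prefix.

Round 1: Y has alternatives sharing prefix '( ('. Introduce Y': Y → ( ( Y'
  Add: Y' → L
  Add: Y' → x
  Add: Y' → (

No remaining common prefixes — done.

Resulting grammar:
Y → ( ( Y'
Y' → L
Y' → x
Y' → (
L → x (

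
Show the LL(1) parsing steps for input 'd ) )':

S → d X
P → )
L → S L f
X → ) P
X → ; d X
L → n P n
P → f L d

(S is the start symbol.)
LL(1) parsing maintains a stack (initially the start symbol over $) and the input. At each step: if the stack top is a terminal, match it against the current input token; if it is a non-terminal N, replace it with the RHS of M[N, lookahead] (the unique production whose predict set contains the lookahead).

Stack is shown with the top on the left.

Stack  Input    Action
----------------------
S $    d ) ) $  output S → d X
d X $  d ) ) $  match 'd'
X $    ) ) $    output X → ) P
) P $  ) ) $    match ')'
P $    ) $      output P → )
) $    ) $      match ')'
$      $        accept

The string is accepted.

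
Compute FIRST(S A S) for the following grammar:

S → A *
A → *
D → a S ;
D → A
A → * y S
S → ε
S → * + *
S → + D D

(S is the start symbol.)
{ '*', '+' }

FIRST sets of the non-terminals involved (from the grammar, by fixed-point iteration):
  FIRST(S) = { '*', '+', ε }
  FIRST(A) = { '*' }

To compute FIRST(S A S), process the symbols left to right:
Symbol S is a non-terminal. Add FIRST(S) \ {ε} = { '*', '+' }
S is nullable (ε ∈ FIRST(S)), continue to the next symbol.
Symbol A is a non-terminal. Add FIRST(A) \ {ε} = { '*' }
A is not nullable (ε ∉ FIRST(A)), so stop here.
FIRST(S A S) = { '*', '+' }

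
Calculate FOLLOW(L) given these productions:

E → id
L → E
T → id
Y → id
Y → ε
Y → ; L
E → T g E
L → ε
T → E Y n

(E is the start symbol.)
In Y → ; L: L is at the end, add FOLLOW(Y)

The FOLLOW sets referred to above (computed the same way, to a fixed point):
  FOLLOW(Y) = { 'n' }

Taking the union: FOLLOW(L) = { 'n' }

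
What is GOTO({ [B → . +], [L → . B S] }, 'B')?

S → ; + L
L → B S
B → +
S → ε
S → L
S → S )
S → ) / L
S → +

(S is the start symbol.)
{ [B → . +], [L → . B S], [L → B . S], [S → . ) / L], [S → . +], [S → . ; + L], [S → . L], [S → . S )], [S → .] }

GOTO(I, 'B') = CLOSURE({ [A → αX.β] : [A → α.Xβ] ∈ I, X = 'B' })

Items with dot before 'B', with the dot advanced:
  [L → . B S] → [L → B . S]
Closure of the advanced items:
  [L → B . S] has the dot before S: add [S → . ; + L], [S → .], [S → . L], [S → . S )], [S → . ) / L], [S → . +]
  [S → . L] has the dot before L: add [L → . B S]
  [L → . B S] has the dot before B: add [B → . +]

GOTO = { [B → . +], [L → . B S], [L → B . S], [S → . ) / L], [S → . +], [S → . ; + L], [S → . L], [S → . S )], [S → .] }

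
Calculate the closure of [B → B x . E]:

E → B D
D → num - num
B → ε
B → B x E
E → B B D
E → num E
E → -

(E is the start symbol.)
To compute CLOSURE, for each item [A → α.Bβ] where B is a non-terminal, add [B → .γ] for all productions B → γ; repeat for the newly added items until nothing changes.

Start with: [B → B x . E]
  [B → B x . E] has the dot before E: add [E → . B D], [E → . B B D], [E → . num E], [E → . -]
  [E → . B D] has the dot before B: add [B → .], [B → . B x E]
No further items can be added.

CLOSURE = { [B → . B x E], [B → .], [B → B x . E], [E → . -], [E → . B B D], [E → . B D], [E → . num E] }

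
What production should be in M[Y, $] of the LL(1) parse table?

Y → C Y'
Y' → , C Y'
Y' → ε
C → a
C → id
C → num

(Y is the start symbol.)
Empty (error entry)

To find M[Y, $], we find productions for Y where $ is in the predict set (PREDICT(N → α) = (FIRST(α) \ {ε}) ∪ (FOLLOW(N) if α ⇒* ε)).

Relevant sets:
  FIRST(C) = { 'a', 'id', 'num' }

Y → C Y': PREDICT = { 'a', 'id', 'num' }

M[Y, $] is empty (no production applies)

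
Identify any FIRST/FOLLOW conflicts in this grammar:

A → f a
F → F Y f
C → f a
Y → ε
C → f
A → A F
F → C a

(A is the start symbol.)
A FIRST/FOLLOW conflict occurs when a non-terminal N has a nullable alternative N → β (β ⇒* ε) and another alternative N → α with FIRST(α) ∩ FOLLOW(N) ≠ ∅: on such a lookahead the parser cannot decide between expanding α and letting N vanish via β.

Nullable non-terminals: Y.
Y has a nullable alternative but only one production, so nothing to check.

A, C, F have no nullable alternative, so no FIRST/FOLLOW check is needed there.

No FIRST/FOLLOW conflicts found.

Answer: No FIRST/FOLLOW conflicts.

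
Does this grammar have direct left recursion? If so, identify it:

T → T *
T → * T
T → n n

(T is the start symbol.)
Yes, T is left-recursive

Direct left recursion occurs when N → N α for some non-terminal N (the right-hand side begins with the left-hand side itself).

T → T *: LEFT RECURSIVE (starts with T)
T → * T: starts with '*'
T → n n: starts with n

The grammar has direct left recursion on: T.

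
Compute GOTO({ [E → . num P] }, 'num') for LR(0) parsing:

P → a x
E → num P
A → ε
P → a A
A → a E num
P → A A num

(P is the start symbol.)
{ [A → . a E num], [A → .], [E → num . P], [P → . A A num], [P → . a A], [P → . a x] }

GOTO(I, 'num') = CLOSURE({ [A → αX.β] : [A → α.Xβ] ∈ I, X = 'num' })

Items with dot before 'num', with the dot advanced:
  [E → . num P] → [E → num . P]
Closure of the advanced items:
  [E → num . P] has the dot before P: add [P → . a x], [P → . a A], [P → . A A num]
  [P → . A A num] has the dot before A: add [A → .], [A → . a E num]

GOTO = { [A → . a E num], [A → .], [E → num . P], [P → . A A num], [P → . a A], [P → . a x] }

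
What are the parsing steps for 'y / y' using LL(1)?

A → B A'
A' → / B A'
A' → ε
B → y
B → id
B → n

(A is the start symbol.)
LL(1) parsing maintains a stack (initially the start symbol over $) and the input. At each step: if the stack top is a terminal, match it against the current input token; if it is a non-terminal N, replace it with the RHS of M[N, lookahead] (the unique production whose predict set contains the lookahead).

Stack is shown with the top on the left.

Stack     Input    Action
-------------------------
A $       y / y $  output A → B A'
B A' $    y / y $  output B → y
y A' $    y / y $  match 'y'
A' $      / y $    output A' → / B A'
/ B A' $  / y $    match '/'
B A' $    y $      output B → y
y A' $    y $      match 'y'
A' $      $        output A' → ε
$         $        accept

The string is accepted.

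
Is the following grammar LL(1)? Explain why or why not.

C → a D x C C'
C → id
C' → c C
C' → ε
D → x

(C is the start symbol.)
A grammar is LL(1) if for each non-terminal N with multiple productions, the predict sets of those productions are pairwise disjoint, where PREDICT(N → α) = (FIRST(α) \ {ε}) ∪ (FOLLOW(N) if α ⇒* ε).

Relevant sets:
  FOLLOW(C') = { $, 'c' }

For C:
  PREDICT(C → a D x C C') = { 'a' }
  PREDICT(C → id) = { 'id' }
For C':
  PREDICT(C' → c C) = { 'c' }
  PREDICT(C' → ε) = { $, 'c' }
D has a single production, so nothing to check there.

Conflict found: Predict set conflict for C': { 'c' }
The grammar is NOT LL(1).

Answer: No. Predict set conflict for C': { 'c' }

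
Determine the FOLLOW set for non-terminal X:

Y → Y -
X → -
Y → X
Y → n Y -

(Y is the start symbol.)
To compute FOLLOW(X), find every occurrence of X on a right-hand side N → α X β: add FIRST(β) \ {ε}, and if β is empty or nullable also add FOLLOW(N). Iterate to a fixed point.

In Y → X: X is at the end, add FOLLOW(Y)

The FOLLOW sets referred to above (computed the same way, to a fixed point):
  FOLLOW(Y) = { $, '-' }

Taking the union: FOLLOW(X) = { $, '-' }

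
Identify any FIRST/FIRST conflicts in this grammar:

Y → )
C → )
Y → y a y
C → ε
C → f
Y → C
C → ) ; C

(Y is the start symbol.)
Yes. Y → ')' / Y → C on { ')' }; C → ')' / C → ')' ';' C on { ')' }

FIRST sets of the non-terminals at (or reachable through a nullable prefix from) the front of some alternative:
  FIRST(C) = { ')', 'f', ε }

Productions for Y:
  Y → ): FIRST = { ')' }
  Y → y a y: FIRST = { 'y' }
  Y → C: FIRST = { ')', 'f', ε }
Productions for C:
  C → ): FIRST = { ')' }
  C → ε: FIRST = { ε }
  C → f: FIRST = { 'f' }
  C → ) ; C: FIRST = { ')' }

Conflict for Y: Y → ) and Y → C
  Overlap: { ')' }
Conflict for C: C → ) and C → ) ; C
  Overlap: { ')' }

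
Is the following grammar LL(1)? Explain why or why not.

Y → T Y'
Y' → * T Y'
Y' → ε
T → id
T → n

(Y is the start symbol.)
Relevant sets:
  FOLLOW(Y') = { $ }

For Y':
  PREDICT(Y' → '*' T Y') = { '*' }
  PREDICT(Y' → ε) = { $ }
For T:
  PREDICT(T → id) = { 'id' }
  PREDICT(T → n) = { 'n' }
Y has a single production, so nothing to check there.

All predict sets are disjoint. The grammar IS LL(1).

Answer: Yes, the grammar is LL(1).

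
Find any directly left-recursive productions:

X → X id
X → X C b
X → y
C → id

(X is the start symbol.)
Direct left recursion occurs when N → N α for some non-terminal N (the right-hand side begins with the left-hand side itself).

X → X id: LEFT RECURSIVE (starts with X)
X → X C b: LEFT RECURSIVE (starts with X)
X → y: starts with y
C → id: starts with id

The grammar has direct left recursion on: X.

Answer: Yes, X is left-recursive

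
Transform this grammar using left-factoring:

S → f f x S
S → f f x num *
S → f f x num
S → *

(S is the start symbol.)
S → f f x S'
S' → S
S' → num S''
S'' → *
S'' → ε
S → *

Left-factoring transforms A → αβ₁ | αβ₂ into A → αA' and A' → β₁ | β₂
(α is the longest common prefix among the alternatives). Repeat until
no nonterminal has two alternatives with a common prefix.

Round 1: S has alternatives sharing prefix 'f f x'. Introduce S': S → f f x S'
  Add: S' → S
  Add: S' → num *
  Add: S' → num

Round 2: S' has alternatives sharing prefix 'num'. Introduce S'': S' → num S''
  Add: S'' → *
  Add: S'' → ε

No remaining common prefixes — done.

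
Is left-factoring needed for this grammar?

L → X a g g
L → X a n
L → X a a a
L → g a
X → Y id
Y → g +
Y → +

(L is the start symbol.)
Left-factoring is needed when two productions for the same non-terminal
share a common prefix on the right-hand side.

Productions for L:
  L → X a g g
  L → X a n
  L → X a a a
  L → g a
Productions for Y:
  Y → g +
  Y → +

Found common prefix 'X a' in productions for L

Answer: Yes, L has productions with common prefix 'X a'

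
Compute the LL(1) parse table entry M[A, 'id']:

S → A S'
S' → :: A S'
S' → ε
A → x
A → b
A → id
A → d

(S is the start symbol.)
A → id

To find M[A, 'id'], we find productions for A where 'id' is in the predict set (PREDICT(N → α) = (FIRST(α) \ {ε}) ∪ (FOLLOW(N) if α ⇒* ε)).

A → x: PREDICT = { 'x' }
A → b: PREDICT = { 'b' }
A → id: PREDICT = { 'id' }
  'id' is in predict set, so this production goes in M[A, 'id']
A → d: PREDICT = { 'd' }

M[A, 'id'] = A → id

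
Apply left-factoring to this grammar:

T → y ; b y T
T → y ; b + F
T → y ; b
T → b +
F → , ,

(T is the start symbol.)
Left-factoring transforms A → αβ₁ | αβ₂ into A → αA' and A' → β₁ | β₂
(α is the longest common prefix among the alternatives). Repeat until
no nonterminal has two alternatives with a common prefix.

Round 1: T has alternatives sharing prefix 'y ; b'. Introduce T': T → y ; b T'
  Add: T' → y T
  Add: T' → + F
  Add: T' → ε

No remaining common prefixes — done.

Resulting grammar:
T → y ; b T'
T' → y T
T' → + F
T' → ε
T → b +
F → , ,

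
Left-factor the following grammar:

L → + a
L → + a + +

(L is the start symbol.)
L → + a L'
L' → ε
L' → + +

Left-factoring transforms A → αβ₁ | αβ₂ into A → αA' and A' → β₁ | β₂
(α is the longest common prefix among the alternatives). Repeat until
no nonterminal has two alternatives with a common prefix.

Round 1: L has alternatives sharing prefix '+ a'. Introduce L': L → + a L'
  Add: L' → ε
  Add: L' → + +

No remaining common prefixes — done.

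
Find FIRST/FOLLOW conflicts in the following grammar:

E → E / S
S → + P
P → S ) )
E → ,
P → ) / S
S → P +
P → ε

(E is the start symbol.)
Yes. P → S ')' ')' with FOLLOW(P) on { ')', '+' }; P → ')' '/' S with FOLLOW(P) on { ')' }

Nullable non-terminals: P.
FIRST sets used below: FIRST(S) = { ')', '+' }

P: nullable alternative(s) P → ε; FOLLOW(P) = { $, ')', '+', '/' }
  P → S ) ): FIRST \ {ε} = { ')', '+' } — overlaps FOLLOW(P) on { ')', '+' }: CONFLICT
  P → ) / S: FIRST \ {ε} = { ')' } — overlaps FOLLOW(P) on { ')' }: CONFLICT
  P → ε: FIRST \ {ε} = { } — this is the only nullable alternative, skip

E, S have no nullable alternative, so no FIRST/FOLLOW check is needed there.

So the grammar has 2 FIRST/FOLLOW conflicts (marked CONFLICT above).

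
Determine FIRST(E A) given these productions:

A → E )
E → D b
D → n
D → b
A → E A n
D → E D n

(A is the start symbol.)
FIRST sets of the non-terminals involved (from the grammar, by fixed-point iteration):
  FIRST(E) = { 'b', 'n' }

To compute FIRST(E A), process the symbols left to right:
Symbol E is a non-terminal. Add FIRST(E) \ {ε} = { 'b', 'n' }
E is not nullable (ε ∉ FIRST(E)), so stop here.
FIRST(E A) = { 'b', 'n' }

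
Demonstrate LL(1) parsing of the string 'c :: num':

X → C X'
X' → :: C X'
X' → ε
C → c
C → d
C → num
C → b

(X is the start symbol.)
LL(1) parsing maintains a stack (initially the start symbol over $) and the input. At each step: if the stack top is a terminal, match it against the current input token; if it is a non-terminal N, replace it with the RHS of M[N, lookahead] (the unique production whose predict set contains the lookahead).

Stack is shown with the top on the left.

Stack      Input       Action
-----------------------------
X $        c :: num $  output X → C X'
C X' $     c :: num $  output C → c
c X' $     c :: num $  match 'c'
X' $       :: num $    output X' → :: C X'
:: C X' $  :: num $    match '::'
C X' $     num $       output C → num
num X' $   num $       match 'num'
X' $       $           output X' → ε
$          $           accept

The string is accepted.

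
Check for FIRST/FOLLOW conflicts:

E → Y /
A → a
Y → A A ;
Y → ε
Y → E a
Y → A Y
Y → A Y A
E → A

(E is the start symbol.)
Yes. Y → A A ';' with FOLLOW(Y) on { 'a' }; Y → E a with FOLLOW(Y) on { '/', 'a' }; Y → A Y with FOLLOW(Y) on { 'a' }; Y → A Y A with FOLLOW(Y) on { 'a' }

A FIRST/FOLLOW conflict occurs when a non-terminal N has a nullable alternative N → β (β ⇒* ε) and another alternative N → α with FIRST(α) ∩ FOLLOW(N) ≠ ∅: on such a lookahead the parser cannot decide between expanding α and letting N vanish via β.

Nullable non-terminals: Y.
FIRST sets used below: FIRST(A) = { 'a' }, FIRST(E) = { '/', 'a' }

Y: nullable alternative(s) Y → ε; FOLLOW(Y) = { '/', 'a' }
  Y → A A ;: FIRST \ {ε} = { 'a' } — overlaps FOLLOW(Y) on { 'a' }: CONFLICT
  Y → ε: FIRST \ {ε} = { } — this is the only nullable alternative, skip
  Y → E a: FIRST \ {ε} = { '/', 'a' } — overlaps FOLLOW(Y) on { '/', 'a' }: CONFLICT
  Y → A Y: FIRST \ {ε} = { 'a' } — overlaps FOLLOW(Y) on { 'a' }: CONFLICT
  Y → A Y A: FIRST \ {ε} = { 'a' } — overlaps FOLLOW(Y) on { 'a' }: CONFLICT

A, E have no nullable alternative, so no FIRST/FOLLOW check is needed there.

So the grammar has 4 FIRST/FOLLOW conflicts (marked CONFLICT above).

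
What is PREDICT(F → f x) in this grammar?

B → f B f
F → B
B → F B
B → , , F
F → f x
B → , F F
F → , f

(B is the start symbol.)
PREDICT(F → f x) = (FIRST(RHS) \ {ε}) ∪ (FOLLOW(F) if ε ∈ FIRST(RHS), i.e. RHS ⇒* ε)
FIRST(f x) = { 'f' }
ε ∉ FIRST(f x), so FOLLOW(F) is not added.
PREDICT(F → f x) = { 'f' }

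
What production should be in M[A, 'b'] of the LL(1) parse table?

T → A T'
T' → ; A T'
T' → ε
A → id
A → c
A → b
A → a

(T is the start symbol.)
To find M[A, 'b'], we find productions for A where 'b' is in the predict set (PREDICT(N → α) = (FIRST(α) \ {ε}) ∪ (FOLLOW(N) if α ⇒* ε)).

A → id: PREDICT = { 'id' }
A → c: PREDICT = { 'c' }
A → b: PREDICT = { 'b' }
  'b' is in predict set, so this production goes in M[A, 'b']
A → a: PREDICT = { 'a' }

M[A, 'b'] = A → b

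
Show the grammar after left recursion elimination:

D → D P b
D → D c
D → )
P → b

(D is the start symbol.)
D is directly left-recursive. The standard transformation for
  A → A α₁ | ... | A α_m | β₁ | ... | β_n
is
  A  → β₁ A' | ... | β_n A'
  A' → α₁ A' | ... | α_m A' | ε

D → ) becomes D → ) D'
D → D P b becomes D' → P b D'
D → D c becomes D' → c D'
Add D' → ε

Productions for other non-terminals are unchanged:
  P → b

Resulting grammar:
D → ) D'
D' → P b D'
D' → c D'
D' → ε
P → b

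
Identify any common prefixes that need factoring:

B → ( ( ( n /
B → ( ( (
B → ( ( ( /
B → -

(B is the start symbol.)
Left-factoring is needed when two productions for the same non-terminal
share a common prefix on the right-hand side.

Productions for B:
  B → ( ( ( n /
  B → ( ( (
  B → ( ( ( /
  B → -

Found common prefix '( ( (' in productions for B

Answer: Yes, B has productions with common prefix '( ( ('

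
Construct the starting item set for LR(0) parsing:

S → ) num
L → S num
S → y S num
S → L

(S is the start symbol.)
First, augment the grammar with S' → S
I₀ = CLOSURE({ [S' → . S] }):
  [S' → . S] has the dot before S: add [S → . ) num], [S → . y S num], [S → . L]
  [S → . L] has the dot before L: add [L → . S num]
No further items can be added.

I₀ = { [L → . S num], [S → . ) num], [S → . L], [S → . y S num], [S' → . S] }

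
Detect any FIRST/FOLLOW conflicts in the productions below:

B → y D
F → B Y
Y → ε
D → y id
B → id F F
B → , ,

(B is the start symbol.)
Nullable non-terminals: Y.
Y has a nullable alternative but only one production, so nothing to check.

B, D, F have no nullable alternative, so no FIRST/FOLLOW check is needed there.

No FIRST/FOLLOW conflicts found.

Answer: No FIRST/FOLLOW conflicts.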